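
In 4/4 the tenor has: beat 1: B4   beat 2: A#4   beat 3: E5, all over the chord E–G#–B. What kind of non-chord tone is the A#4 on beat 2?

Escape tone.

The harmony at that moment is E major triad (E, G#, B); A#4 is not a chord tone.
It is approached by step down from B4 and left by leap up to E5.
Step in, leap out, on a weak beat — an escape tone.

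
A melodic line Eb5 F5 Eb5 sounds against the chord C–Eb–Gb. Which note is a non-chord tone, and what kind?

F5 is a neighbor tone.

The harmony at that moment is C diminished triad (C, Eb, Gb); F5 is not a chord tone.
It is approached by step up from Eb5 and left by step down to Eb5.
Step away and step back to the same note — a neighbor tone (upper neighbor).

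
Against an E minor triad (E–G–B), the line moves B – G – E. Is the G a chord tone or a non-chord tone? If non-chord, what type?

Chord tone (the third of E minor triad).

E minor triad contains E, G, B; G is the third, so it is a chord tone.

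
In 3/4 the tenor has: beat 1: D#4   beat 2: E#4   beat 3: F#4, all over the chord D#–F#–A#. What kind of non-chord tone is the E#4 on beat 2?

The harmony at that moment is D# minor triad (D#, F#, A#); E#4 is not a chord tone.
It is approached by step up from D#4 and left by step up to F#4.
Step in, step out in the same direction — a passing tone.

Passing tone.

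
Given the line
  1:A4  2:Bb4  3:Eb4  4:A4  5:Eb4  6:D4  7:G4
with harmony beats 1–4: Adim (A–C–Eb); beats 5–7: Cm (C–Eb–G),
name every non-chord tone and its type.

Bb4 (beat 2) — escape tone; D4 (beat 6) — escape tone.

The harmony at that moment is A diminished triad (A, C, Eb); Bb4 is not a chord tone.
It is approached by step up from A4 and left by leap down to Eb4.
Step in, leap out — an escape tone.
The harmony at that moment is C minor triad (C, Eb, G); D4 is not a chord tone.
It is approached by step down from Eb4 and left by leap up to G4.
Step in, leap out — an escape tone.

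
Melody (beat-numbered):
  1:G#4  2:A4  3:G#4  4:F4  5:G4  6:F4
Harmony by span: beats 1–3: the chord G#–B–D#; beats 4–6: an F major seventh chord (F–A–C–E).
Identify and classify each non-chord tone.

The harmony at that moment is G# minor triad (G#, B, D#); A4 is not a chord tone.
It is approached by step up from G#4 and left by step down to G#4.
Step away and step back to the same note — a neighbor tone (upper neighbor).
The harmony at that moment is F major seventh chord (F, A, C, E); G4 is not a chord tone.
It is approached by step up from F4 and left by step down to F4.
Step away and step back to the same note — a neighbor tone (upper neighbor).

A4 (beat 2) — neighbor tone; G4 (beat 5) — neighbor tone.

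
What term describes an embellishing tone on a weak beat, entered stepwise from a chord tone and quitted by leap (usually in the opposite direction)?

Approach: by step. Departure: by leap. Metric position: weak.
Step in, leap out, from a weak position — an escape tone (échappée). (It is the mirror image of the appoggiatura, which leaps in and steps out on a strong beat.)

Escape tone.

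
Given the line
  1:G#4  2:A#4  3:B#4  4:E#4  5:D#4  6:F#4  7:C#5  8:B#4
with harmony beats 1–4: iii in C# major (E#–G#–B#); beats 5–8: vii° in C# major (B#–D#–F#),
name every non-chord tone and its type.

A#4 (beat 2) — passing tone; C#5 (beat 7) — appoggiatura.

The harmony at that moment is E# minor triad (E#, G#, B#); A#4 is not a chord tone.
It is approached by step up from G#4 and left by step up to B#4.
Step in, step out in the same direction — a passing tone.
The harmony at that moment is B# diminished triad (B#, D#, F#); C#5 is not a chord tone.
It is approached by leap up from F#4 and left by step down to B#4.
Leap in, step out — an appoggiatura.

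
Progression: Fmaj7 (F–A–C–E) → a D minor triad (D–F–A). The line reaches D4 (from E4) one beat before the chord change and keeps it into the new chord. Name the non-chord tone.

D4 is an anticipation.

The harmony at that moment is F major seventh chord (F, A, C, E); D4 is not a chord tone.
It is approached by step down from E4 and then sustained as the same pitch into the next harmony.
Arriving early and becoming a chord tone when the harmony changes — an anticipation.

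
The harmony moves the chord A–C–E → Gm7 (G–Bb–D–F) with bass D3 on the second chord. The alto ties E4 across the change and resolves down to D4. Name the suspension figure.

At the second chord the bass is D3. The suspended E4 lies a ninth above the bass; after resolving down by step to D4, the interval above the bass becomes an octave.
Suspension figures are named by those two intervals: 9–8.

9–8 suspension.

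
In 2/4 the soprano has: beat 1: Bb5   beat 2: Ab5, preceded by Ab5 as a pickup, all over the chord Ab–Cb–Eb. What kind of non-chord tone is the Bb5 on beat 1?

The harmony at that moment is Ab minor triad (Ab, Cb, Eb); Bb5 is not a chord tone.
It is approached by step up from Ab5 and left by step down to Ab5.
Step away and step back to the same note — a neighbor tone (upper neighbor).

Upper neighbor tone.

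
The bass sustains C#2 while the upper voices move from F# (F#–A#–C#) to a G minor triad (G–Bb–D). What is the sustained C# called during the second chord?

The harmony at that moment is G minor triad (G, Bb, D); C#2 is not a chord tone.
It is held over (the same pitch as the preceding C#2) and then sustained as the same pitch into the next harmony.
Sustained through a change of harmony — a pedal tone.

Pedal tone (pedal point).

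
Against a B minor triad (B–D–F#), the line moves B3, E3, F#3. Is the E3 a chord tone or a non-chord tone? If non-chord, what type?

Non-chord tone — an appoggiatura.

The harmony at that moment is B minor triad (B, D, F#); E3 is not a chord tone.
It is approached by leap down from B3 and left by step up to F#3.
Leap in, step out — an appoggiatura.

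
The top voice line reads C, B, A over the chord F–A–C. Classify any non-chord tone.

B is a passing tone.

The harmony at that moment is F major triad (F, A, C); B is not a chord tone.
It is approached by step down from C and left by step down to A.
Step in, step out in the same direction — a passing tone.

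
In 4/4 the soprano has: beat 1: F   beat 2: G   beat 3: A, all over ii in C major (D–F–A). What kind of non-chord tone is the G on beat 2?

Passing tone.

The harmony at that moment is D minor triad (D, F, A); G is not a chord tone.
It is approached by step up from F and left by step up to A.
Step in, step out in the same direction — a passing tone.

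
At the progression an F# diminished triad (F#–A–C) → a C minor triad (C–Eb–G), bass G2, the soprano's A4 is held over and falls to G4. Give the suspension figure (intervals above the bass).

9–8 suspension.

At the second chord the bass is G2. The suspended A4 lies a ninth above the bass; after resolving down by step to G4, the interval above the bass becomes an octave.
Suspension figures are named by those two intervals: 9–8.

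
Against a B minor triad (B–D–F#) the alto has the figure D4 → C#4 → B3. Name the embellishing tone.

C#4 is a passing tone.

The harmony at that moment is B minor triad (B, D, F#); C#4 is not a chord tone.
It is approached by step down from D4 and left by step down to B3.
Step in, step out in the same direction — a passing tone.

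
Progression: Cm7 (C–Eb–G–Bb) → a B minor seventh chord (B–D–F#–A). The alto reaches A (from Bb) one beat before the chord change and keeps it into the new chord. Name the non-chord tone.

A is an anticipation.

The harmony at that moment is C minor seventh chord (C, Eb, G, Bb); A is not a chord tone.
It is approached by step down from Bb and then sustained as the same pitch into the next harmony.
Arriving early and becoming a chord tone when the harmony changes — an anticipation.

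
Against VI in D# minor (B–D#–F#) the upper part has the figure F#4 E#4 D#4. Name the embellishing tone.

The harmony at that moment is B major triad (B, D#, F#); E#4 is not a chord tone.
It is approached by step down from F#4 and left by step down to D#4.
Step in, step out in the same direction — a passing tone.

E#4 is a passing tone.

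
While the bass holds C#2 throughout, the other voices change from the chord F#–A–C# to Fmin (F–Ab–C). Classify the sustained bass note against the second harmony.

Pedal tone (pedal point).

The harmony at that moment is F minor triad (F, Ab, C); C#2 is not a chord tone.
It is held over (the same pitch as the preceding C#2) and then sustained as the same pitch into the next harmony.
Sustained through a change of harmony — a pedal tone.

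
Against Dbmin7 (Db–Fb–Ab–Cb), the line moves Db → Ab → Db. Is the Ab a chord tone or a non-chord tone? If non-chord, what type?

Chord tone (the fifth of Db minor seventh chord).

Db minor seventh chord contains Db, Fb, Ab, Cb; Ab is the fifth, so it is a chord tone.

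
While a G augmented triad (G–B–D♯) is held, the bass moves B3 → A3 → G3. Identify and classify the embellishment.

The harmony at that moment is G augmented triad (G, B, D♯); A3 is not a chord tone.
It is approached by step down from B3 and left by step down to G3.
Step in, step out in the same direction — a passing tone.

A3 is a passing tone.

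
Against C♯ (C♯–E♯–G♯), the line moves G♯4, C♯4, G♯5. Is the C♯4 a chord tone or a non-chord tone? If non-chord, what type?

C# major triad contains C♯, E♯, G♯; C♯ is the root, so it is a chord tone.

Chord tone (the root of C# major triad).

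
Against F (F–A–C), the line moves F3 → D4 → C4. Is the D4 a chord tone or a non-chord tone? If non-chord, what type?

Non-chord tone — an appoggiatura.

The harmony at that moment is F major triad (F, A, C); D4 is not a chord tone.
It is approached by leap up from F3 and left by step down to C4.
Leap in, step out — an appoggiatura.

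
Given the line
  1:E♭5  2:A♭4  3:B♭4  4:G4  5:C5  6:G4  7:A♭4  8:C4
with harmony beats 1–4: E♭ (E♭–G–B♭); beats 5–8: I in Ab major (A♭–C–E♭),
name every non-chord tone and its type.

A♭4 (beat 2) — appoggiatura; G4 (beat 6) — appoggiatura.

The harmony at that moment is E♭ major triad (E♭, G, B♭); A♭4 is not a chord tone.
It is approached by leap down from E♭5 and left by step up to B♭4.
Leap in, step out — an appoggiatura.
The harmony at that moment is A♭ major triad (A♭, C, E♭); G4 is not a chord tone.
It is approached by leap down from C5 and left by step up to A♭4.
Leap in, step out — an appoggiatura.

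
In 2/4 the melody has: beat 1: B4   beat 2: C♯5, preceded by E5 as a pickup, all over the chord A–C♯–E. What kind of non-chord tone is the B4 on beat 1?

The harmony at that moment is A major triad (A, C♯, E); B4 is not a chord tone.
It is approached by leap down from E5 and left by step up to C♯5.
Leap in, step out, metrically accented — an appoggiatura.

Appoggiatura.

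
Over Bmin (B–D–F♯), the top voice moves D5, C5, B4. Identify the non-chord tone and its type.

C5 is a passing tone.

The harmony at that moment is B minor triad (B, D, F♯); C5 is not a chord tone.
It is approached by step down from D5 and left by step down to B4.
Step in, step out in the same direction — a passing tone.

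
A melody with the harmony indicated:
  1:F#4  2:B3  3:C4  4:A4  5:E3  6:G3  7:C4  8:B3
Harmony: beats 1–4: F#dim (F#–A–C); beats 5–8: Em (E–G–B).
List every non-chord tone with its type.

The harmony at that moment is F# diminished triad (F#, A, C); B3 is not a chord tone.
It is approached by leap down from F#4 and left by step up to C4.
Leap in, step out — an appoggiatura.
The harmony at that moment is E minor triad (E, G, B); C4 is not a chord tone.
It is approached by leap up from G3 and left by step down to B3.
Leap in, step out — an appoggiatura.

B3 (beat 2) — appoggiatura; C4 (beat 7) — appoggiatura.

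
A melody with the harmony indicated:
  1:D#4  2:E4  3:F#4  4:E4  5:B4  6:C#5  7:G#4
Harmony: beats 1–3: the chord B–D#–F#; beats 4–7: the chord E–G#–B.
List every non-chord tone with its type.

E4 (beat 2) — passing tone; C#5 (beat 6) — escape tone.

The harmony at that moment is B major triad (B, D#, F#); E4 is not a chord tone.
It is approached by step up from D#4 and left by step up to F#4.
Step in, step out in the same direction — a passing tone.
The harmony at that moment is E major triad (E, G#, B); C#5 is not a chord tone.
It is approached by step up from B4 and left by leap down to G#4.
Step in, leap out — an escape tone.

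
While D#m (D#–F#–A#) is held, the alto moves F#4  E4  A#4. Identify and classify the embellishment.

E4 is an escape tone.

The harmony at that moment is D# minor triad (D#, F#, A#); E4 is not a chord tone.
It is approached by step down from F#4 and left by leap up to A#4.
Step in, leap out — an escape tone.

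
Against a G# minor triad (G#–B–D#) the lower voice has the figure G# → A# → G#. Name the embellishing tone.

The harmony at that moment is G# minor triad (G#, B, D#); A# is not a chord tone.
It is approached by step up from G# and left by step down to G#.
Step away and step back to the same note — a neighbor tone (upper neighbor).

A# is a neighbor tone.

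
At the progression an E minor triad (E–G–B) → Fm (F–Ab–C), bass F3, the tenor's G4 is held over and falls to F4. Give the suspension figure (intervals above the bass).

9–8 suspension.

At the second chord the bass is F3. The suspended G4 lies a ninth above the bass; after resolving down by step to F4, the interval above the bass becomes an octave.
Suspension figures are named by those two intervals: 9–8.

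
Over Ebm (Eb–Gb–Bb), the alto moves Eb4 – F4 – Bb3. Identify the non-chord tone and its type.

The harmony at that moment is Eb minor triad (Eb, Gb, Bb); F4 is not a chord tone.
It is approached by step up from Eb4 and left by leap down to Bb3.
Step in, leap out — an escape tone.

F4 is an escape tone.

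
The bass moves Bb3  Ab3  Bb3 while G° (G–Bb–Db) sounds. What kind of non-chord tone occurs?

The harmony at that moment is G diminished triad (G, Bb, Db); Ab3 is not a chord tone.
It is approached by step down from Bb3 and left by step up to Bb3.
Step away and step back to the same note — a neighbor tone (lower neighbor).

Ab3 is a neighbor tone.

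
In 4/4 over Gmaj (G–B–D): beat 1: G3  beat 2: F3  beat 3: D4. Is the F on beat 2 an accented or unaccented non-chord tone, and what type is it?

The harmony at that moment is G major triad (G, B, D); F3 is not a chord tone.
It is approached by step down from G3 and left by leap up to D4.
Step in, leap out — an escape tone.
It falls on a weak beat, so it is unaccented.

Unaccented escape tone.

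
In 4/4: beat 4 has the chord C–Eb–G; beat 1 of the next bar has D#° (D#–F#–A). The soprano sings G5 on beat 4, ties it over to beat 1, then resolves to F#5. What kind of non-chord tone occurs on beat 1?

The harmony at that moment is D# diminished triad (D#, F#, A); G5 is not a chord tone.
It is held over (the same pitch as the preceding G5) and left by step down to F#5.
Held over from the previous chord and resolving down by step — a suspension.

Suspension.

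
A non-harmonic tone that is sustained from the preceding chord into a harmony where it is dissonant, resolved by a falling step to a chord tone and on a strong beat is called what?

Suspension.

Approach: by preparation — the pitch is first a chord tone, then held (tied or repeated) while the harmony changes under it. Departure: down by step. Metric position: strong.
A prepared dissonance that resolves downward by step — a suspension. (The same figure resolving upward would be a retardation.)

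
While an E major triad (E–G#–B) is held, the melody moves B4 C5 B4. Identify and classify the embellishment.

C5 is a neighbor tone.

The harmony at that moment is E major triad (E, G#, B); C5 is not a chord tone.
It is approached by step up from B4 and left by step down to B4.
Step away and step back to the same note — a neighbor tone (upper neighbor).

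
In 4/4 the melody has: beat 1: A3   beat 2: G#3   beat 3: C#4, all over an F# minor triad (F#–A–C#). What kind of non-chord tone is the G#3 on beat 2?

Escape tone.

The harmony at that moment is F# minor triad (F#, A, C#); G#3 is not a chord tone.
It is approached by step down from A3 and left by leap up to C#4.
Step in, leap out, on a weak beat — an escape tone.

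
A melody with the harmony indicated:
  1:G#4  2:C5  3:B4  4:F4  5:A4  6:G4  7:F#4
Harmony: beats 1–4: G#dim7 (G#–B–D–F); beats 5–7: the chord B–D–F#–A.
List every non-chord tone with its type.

The harmony at that moment is G# diminished seventh chord (G#, B, D, F); C5 is not a chord tone.
It is approached by leap up from G#4 and left by step down to B4.
Leap in, step out — an appoggiatura.
The harmony at that moment is B minor seventh chord (B, D, F#, A); G4 is not a chord tone.
It is approached by step down from A4 and left by step down to F#4.
Step in, step out in the same direction — a passing tone.

C5 (beat 2) — appoggiatura; G4 (beat 6) — passing tone.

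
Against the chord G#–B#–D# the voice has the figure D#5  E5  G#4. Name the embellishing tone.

The harmony at that moment is G# major triad (G#, B#, D#); E5 is not a chord tone.
It is approached by step up from D#5 and left by leap down to G#4.
Step in, leap out — an escape tone.

E5 is an escape tone.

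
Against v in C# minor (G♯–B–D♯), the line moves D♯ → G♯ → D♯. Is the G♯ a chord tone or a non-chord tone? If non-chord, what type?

G# minor triad contains G♯, B, D♯; G♯ is the root, so it is a chord tone.

Chord tone (the root of G# minor triad).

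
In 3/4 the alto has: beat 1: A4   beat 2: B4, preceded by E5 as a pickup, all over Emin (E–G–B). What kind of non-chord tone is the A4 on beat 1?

Appoggiatura.

The harmony at that moment is E minor triad (E, G, B); A4 is not a chord tone.
It is approached by leap down from E5 and left by step up to B4.
Leap in, step out, metrically accented — an appoggiatura.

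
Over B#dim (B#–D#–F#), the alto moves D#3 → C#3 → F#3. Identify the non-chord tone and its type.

The harmony at that moment is B# diminished triad (B#, D#, F#); C#3 is not a chord tone.
It is approached by step down from D#3 and left by leap up to F#3.
Step in, leap out — an escape tone.

C#3 is an escape tone.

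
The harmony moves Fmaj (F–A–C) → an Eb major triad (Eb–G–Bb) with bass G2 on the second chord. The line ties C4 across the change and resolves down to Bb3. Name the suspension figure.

At the second chord the bass is G2. The suspended C4 lies a fourth above the bass; after resolving down by step to Bb3, the interval above the bass becomes a third.
Suspension figures are named by those two intervals: 4–3.

4–3 suspension.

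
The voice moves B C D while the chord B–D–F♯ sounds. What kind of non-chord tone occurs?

The harmony at that moment is B minor triad (B, D, F♯); C is not a chord tone.
It is approached by step up from B and left by step up to D.
Step in, step out in the same direction — a passing tone.

C is a passing tone.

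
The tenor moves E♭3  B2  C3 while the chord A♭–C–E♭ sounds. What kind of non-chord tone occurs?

B2 is an appoggiatura.

The harmony at that moment is A♭ major triad (A♭, C, E♭); B2 is not a chord tone.
It is approached by leap down from E♭3 and left by step up to C3.
Leap in, step out — an appoggiatura.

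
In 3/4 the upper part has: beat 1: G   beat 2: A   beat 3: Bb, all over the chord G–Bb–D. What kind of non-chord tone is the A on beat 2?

The harmony at that moment is G minor triad (G, Bb, D); A is not a chord tone.
It is approached by step up from G and left by step up to Bb.
Step in, step out in the same direction — a passing tone.

Passing tone.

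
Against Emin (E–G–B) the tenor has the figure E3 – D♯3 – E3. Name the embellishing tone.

D♯3 is a neighbor tone.

The harmony at that moment is E minor triad (E, G, B); D♯3 is not a chord tone.
It is approached by step down from E3 and left by step up to E3.
Step away and step back to the same note — a neighbor tone (lower neighbor).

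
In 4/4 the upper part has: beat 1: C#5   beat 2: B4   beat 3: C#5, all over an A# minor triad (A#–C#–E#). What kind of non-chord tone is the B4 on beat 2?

The harmony at that moment is A# minor triad (A#, C#, E#); B4 is not a chord tone.
It is approached by step down from C#5 and left by step up to C#5.
Step away and step back to the same note — a neighbor tone (lower neighbor).

Lower neighbor tone.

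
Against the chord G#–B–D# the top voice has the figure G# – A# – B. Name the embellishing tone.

A# is a passing tone.

The harmony at that moment is G# minor triad (G#, B, D#); A# is not a chord tone.
It is approached by step up from G# and left by step up to B.
Step in, step out in the same direction — a passing tone.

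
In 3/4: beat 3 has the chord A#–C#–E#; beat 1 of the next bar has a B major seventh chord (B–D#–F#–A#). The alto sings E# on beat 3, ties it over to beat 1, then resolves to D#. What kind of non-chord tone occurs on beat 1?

The harmony at that moment is B major seventh chord (B, D#, F#, A#); E# is not a chord tone.
It is held over (the same pitch as the preceding E#) and left by step down to D#.
Held over from the previous chord and resolving down by step — a suspension.

Suspension.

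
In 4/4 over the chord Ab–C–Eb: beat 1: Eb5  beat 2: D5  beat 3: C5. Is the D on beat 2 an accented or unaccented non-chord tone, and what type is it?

Unaccented passing tone.

The harmony at that moment is Ab major triad (Ab, C, Eb); D5 is not a chord tone.
It is approached by step down from Eb5 and left by step down to C5.
Step in, step out in the same direction — a passing tone.
It falls on a weak beat, so it is unaccented.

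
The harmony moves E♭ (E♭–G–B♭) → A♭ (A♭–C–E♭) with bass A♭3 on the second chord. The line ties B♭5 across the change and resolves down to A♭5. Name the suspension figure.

9–8 suspension.

At the second chord the bass is A♭3. The suspended B♭5 lies a ninth above the bass; after resolving down by step to A♭5, the interval above the bass becomes an octave.
Suspension figures are named by those two intervals: 9–8.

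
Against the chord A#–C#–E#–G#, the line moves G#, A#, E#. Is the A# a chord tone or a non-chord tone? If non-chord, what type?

A# minor seventh chord contains A#, C#, E#, G#; A# is the root, so it is a chord tone.

Chord tone (the root of A# minor seventh chord).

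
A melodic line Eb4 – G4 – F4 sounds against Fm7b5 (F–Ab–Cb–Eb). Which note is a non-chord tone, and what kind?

G4 is an appoggiatura.

The harmony at that moment is F half-diminished seventh chord (F, Ab, Cb, Eb); G4 is not a chord tone.
It is approached by leap up from Eb4 and left by step down to F4.
Leap in, step out — an appoggiatura.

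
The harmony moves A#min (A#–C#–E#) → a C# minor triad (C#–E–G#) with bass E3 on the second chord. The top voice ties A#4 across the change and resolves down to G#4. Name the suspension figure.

4–3 suspension.

At the second chord the bass is E3. The suspended A#4 lies a fourth above the bass; after resolving down by step to G#4, the interval above the bass becomes a third.
Suspension figures are named by those two intervals: 4–3.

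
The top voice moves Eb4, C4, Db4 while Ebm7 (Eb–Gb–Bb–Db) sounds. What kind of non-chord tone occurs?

C4 is an appoggiatura.

The harmony at that moment is Eb minor seventh chord (Eb, Gb, Bb, Db); C4 is not a chord tone.
It is approached by leap down from Eb4 and left by step up to Db4.
Leap in, step out — an appoggiatura.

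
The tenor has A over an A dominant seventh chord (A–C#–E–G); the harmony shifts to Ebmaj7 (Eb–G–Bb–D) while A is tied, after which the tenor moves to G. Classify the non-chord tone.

A is a suspension.

The harmony at that moment is Eb major seventh chord (Eb, G, Bb, D); A is not a chord tone.
It is held over (the same pitch as the preceding A) and left by step down to G.
Held over from the previous chord and resolving down by step — a suspension.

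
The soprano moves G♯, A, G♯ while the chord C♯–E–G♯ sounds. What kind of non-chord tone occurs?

A is a neighbor tone.

The harmony at that moment is C♯ minor triad (C♯, E, G♯); A is not a chord tone.
It is approached by step up from G♯ and left by step down to G♯.
Step away and step back to the same note — a neighbor tone (upper neighbor).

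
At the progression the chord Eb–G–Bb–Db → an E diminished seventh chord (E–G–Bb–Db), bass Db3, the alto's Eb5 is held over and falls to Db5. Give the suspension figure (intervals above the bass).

9–8 suspension.

At the second chord the bass is Db3. The suspended Eb5 lies a ninth above the bass; after resolving down by step to Db5, the interval above the bass becomes an octave.
Suspension figures are named by those two intervals: 9–8.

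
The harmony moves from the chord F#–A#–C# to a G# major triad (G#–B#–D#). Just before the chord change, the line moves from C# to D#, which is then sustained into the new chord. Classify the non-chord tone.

The harmony at that moment is F# major triad (F#, A#, C#); D# is not a chord tone.
It is approached by step up from C# and then sustained as the same pitch into the next harmony.
Arriving early and becoming a chord tone when the harmony changes — an anticipation.

D# is an anticipation.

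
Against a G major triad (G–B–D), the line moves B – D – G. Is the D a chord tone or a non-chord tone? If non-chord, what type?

Chord tone (the fifth of G major triad).

G major triad contains G, B, D; D is the fifth, so it is a chord tone.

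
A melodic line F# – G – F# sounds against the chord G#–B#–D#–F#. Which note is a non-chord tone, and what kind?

The harmony at that moment is G# dominant seventh chord (G#, B#, D#, F#); G is not a chord tone.
It is approached by step up from F# and left by step down to F#.
Step away and step back to the same note — a neighbor tone (upper neighbor).

G is a neighbor tone.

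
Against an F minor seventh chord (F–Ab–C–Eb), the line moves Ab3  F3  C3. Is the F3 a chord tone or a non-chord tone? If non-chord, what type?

F minor seventh chord contains F, Ab, C, Eb; F is the root, so it is a chord tone.

Chord tone (the root of F minor seventh chord).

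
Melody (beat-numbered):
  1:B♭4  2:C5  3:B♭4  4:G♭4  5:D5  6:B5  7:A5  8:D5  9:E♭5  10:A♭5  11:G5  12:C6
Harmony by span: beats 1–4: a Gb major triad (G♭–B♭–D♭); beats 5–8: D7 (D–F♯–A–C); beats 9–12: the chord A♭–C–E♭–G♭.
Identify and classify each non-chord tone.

The harmony at that moment is G♭ major triad (G♭, B♭, D♭); C5 is not a chord tone.
It is approached by step up from B♭4 and left by step down to B♭4.
Step away and step back to the same note — a neighbor tone (upper neighbor).
The harmony at that moment is D dominant seventh chord (D, F♯, A, C); B5 is not a chord tone.
It is approached by leap up from D5 and left by step down to A5.
Leap in, step out — an appoggiatura.
The harmony at that moment is A♭ dominant seventh chord (A♭, C, E♭, G♭); G5 is not a chord tone.
It is approached by step down from A♭5 and left by leap up to C6.
Step in, leap out — an escape tone.

C5 (beat 2) — neighbor tone; B5 (beat 6) — appoggiatura; G5 (beat 11) — escape tone.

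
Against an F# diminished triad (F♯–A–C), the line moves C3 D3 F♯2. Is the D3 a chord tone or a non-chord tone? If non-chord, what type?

The harmony at that moment is F♯ diminished triad (F♯, A, C); D3 is not a chord tone.
It is approached by step up from C3 and left by leap down to F♯2.
Step in, leap out — an escape tone.

Non-chord tone — an escape tone.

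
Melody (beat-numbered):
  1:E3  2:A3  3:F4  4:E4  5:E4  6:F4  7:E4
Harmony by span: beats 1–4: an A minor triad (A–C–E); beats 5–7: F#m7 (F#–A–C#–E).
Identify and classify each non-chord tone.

The harmony at that moment is A minor triad (A, C, E); F4 is not a chord tone.
It is approached by leap up from A3 and left by step down to E4.
Leap in, step out — an appoggiatura.
The harmony at that moment is F# minor seventh chord (F#, A, C#, E); F4 is not a chord tone.
It is approached by step up from E4 and left by step down to E4.
Step away and step back to the same note — a neighbor tone (upper neighbor).

F4 (beat 3) — appoggiatura; F4 (beat 6) — neighbor tone.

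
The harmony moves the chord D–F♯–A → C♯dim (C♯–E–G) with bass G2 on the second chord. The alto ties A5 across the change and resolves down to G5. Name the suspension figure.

9–8 suspension.

At the second chord the bass is G2. The suspended A5 lies a ninth above the bass; after resolving down by step to G5, the interval above the bass becomes an octave.
Suspension figures are named by those two intervals: 9–8.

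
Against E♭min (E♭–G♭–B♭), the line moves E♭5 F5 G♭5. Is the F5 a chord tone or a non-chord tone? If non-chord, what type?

The harmony at that moment is E♭ minor triad (E♭, G♭, B♭); F5 is not a chord tone.
It is approached by step up from E♭5 and left by step up to G♭5.
Step in, step out in the same direction — a passing tone.

Non-chord tone — a passing tone.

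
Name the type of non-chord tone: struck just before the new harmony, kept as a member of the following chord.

Approach: ahead of the chord change (typically by step), so it is dissonant against the current harmony. Departure: none — the same pitch is restated or held and is a chord tone of the new harmony.
Dissonant first, consonant once the harmony catches up: the note simply arrives early — an anticipation. (The reverse timing, consonant first and dissonant after the change, would be a suspension or retardation.)

Anticipation.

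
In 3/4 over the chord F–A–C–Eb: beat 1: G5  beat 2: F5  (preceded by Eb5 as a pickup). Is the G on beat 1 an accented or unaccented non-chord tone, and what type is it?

Accented appoggiatura.

The harmony at that moment is F dominant seventh chord (F, A, C, Eb); G5 is not a chord tone.
It is approached by leap up from Eb5 and left by step down to F5.
Leap in, step out — an appoggiatura.
It falls on the downbeat, so it is accented.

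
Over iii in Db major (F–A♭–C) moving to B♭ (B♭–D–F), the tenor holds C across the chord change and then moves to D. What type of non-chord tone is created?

C is a retardation.

The harmony at that moment is B♭ major triad (B♭, D, F); C is not a chord tone.
It is held over (the same pitch as the preceding C) and left by step up to D.
Held over from the previous chord and resolving up by step — a retardation.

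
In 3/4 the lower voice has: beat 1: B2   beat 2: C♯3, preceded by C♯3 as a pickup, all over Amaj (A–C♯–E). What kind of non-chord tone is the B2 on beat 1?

Lower neighbor tone.

The harmony at that moment is A major triad (A, C♯, E); B2 is not a chord tone.
It is approached by step down from C♯3 and left by step up to C♯3.
Step away and step back to the same note — a neighbor tone (lower neighbor).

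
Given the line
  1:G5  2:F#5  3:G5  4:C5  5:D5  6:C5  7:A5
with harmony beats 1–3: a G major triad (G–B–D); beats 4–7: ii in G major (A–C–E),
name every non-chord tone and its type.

The harmony at that moment is G major triad (G, B, D); F#5 is not a chord tone.
It is approached by step down from G5 and left by step up to G5.
Step away and step back to the same note — a neighbor tone (lower neighbor).
The harmony at that moment is A minor triad (A, C, E); D5 is not a chord tone.
It is approached by step up from C5 and left by step down to C5.
Step away and step back to the same note — a neighbor tone (upper neighbor).

F#5 (beat 2) — neighbor tone; D5 (beat 5) — neighbor tone.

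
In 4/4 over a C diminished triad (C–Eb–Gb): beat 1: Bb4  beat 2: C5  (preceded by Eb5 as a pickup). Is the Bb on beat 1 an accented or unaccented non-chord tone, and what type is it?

The harmony at that moment is C diminished triad (C, Eb, Gb); Bb4 is not a chord tone.
It is approached by leap down from Eb5 and left by step up to C5.
Leap in, step out — an appoggiatura.
It falls on the downbeat, so it is accented.

Accented appoggiatura.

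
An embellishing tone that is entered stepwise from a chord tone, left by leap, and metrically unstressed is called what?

Escape tone.

Approach: by step. Departure: by leap. Metric position: weak.
Step in, leap out, from a weak position — an escape tone (échappée). (It is the mirror image of the appoggiatura, which leaps in and steps out on a strong beat.)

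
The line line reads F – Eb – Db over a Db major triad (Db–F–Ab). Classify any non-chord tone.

The harmony at that moment is Db major triad (Db, F, Ab); Eb is not a chord tone.
It is approached by step down from F and left by step down to Db.
Step in, step out in the same direction — a passing tone.

Eb is a passing tone.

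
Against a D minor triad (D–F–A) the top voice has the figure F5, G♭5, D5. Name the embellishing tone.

G♭5 is an escape tone.

The harmony at that moment is D minor triad (D, F, A); G♭5 is not a chord tone.
It is approached by step up from F5 and left by leap down to D5.
Step in, leap out — an escape tone.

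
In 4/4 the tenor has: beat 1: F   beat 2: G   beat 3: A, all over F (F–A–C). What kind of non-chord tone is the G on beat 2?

Passing tone.

The harmony at that moment is F major triad (F, A, C); G is not a chord tone.
It is approached by step up from F and left by step up to A.
Step in, step out in the same direction — a passing tone.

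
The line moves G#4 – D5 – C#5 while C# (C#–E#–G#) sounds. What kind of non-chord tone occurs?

The harmony at that moment is C# major triad (C#, E#, G#); D5 is not a chord tone.
It is approached by leap up from G#4 and left by step down to C#5.
Leap in, step out — an appoggiatura.

D5 is an appoggiatura.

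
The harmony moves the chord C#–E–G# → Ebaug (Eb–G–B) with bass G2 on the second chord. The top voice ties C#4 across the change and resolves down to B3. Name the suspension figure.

At the second chord the bass is G2. The suspended C#4 lies a fourth above the bass; after resolving down by step to B3, the interval above the bass becomes a third.
Suspension figures are named by those two intervals: 4–3.

4–3 suspension.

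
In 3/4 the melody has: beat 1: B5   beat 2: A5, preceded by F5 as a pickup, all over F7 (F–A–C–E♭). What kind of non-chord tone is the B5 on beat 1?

Appoggiatura.

The harmony at that moment is F dominant seventh chord (F, A, C, E♭); B5 is not a chord tone.
It is approached by leap up from F5 and left by step down to A5.
Leap in, step out, metrically accented — an appoggiatura.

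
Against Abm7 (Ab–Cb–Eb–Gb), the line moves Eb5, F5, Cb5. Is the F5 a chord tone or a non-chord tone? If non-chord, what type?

Non-chord tone — an escape tone.

The harmony at that moment is Ab minor seventh chord (Ab, Cb, Eb, Gb); F5 is not a chord tone.
It is approached by step up from Eb5 and left by leap down to Cb5.
Step in, leap out — an escape tone.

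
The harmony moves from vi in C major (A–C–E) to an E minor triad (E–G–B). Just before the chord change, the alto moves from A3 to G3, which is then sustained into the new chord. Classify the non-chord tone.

G3 is an anticipation.

The harmony at that moment is A minor triad (A, C, E); G3 is not a chord tone.
It is approached by step down from A3 and then sustained as the same pitch into the next harmony.
Arriving early and becoming a chord tone when the harmony changes — an anticipation.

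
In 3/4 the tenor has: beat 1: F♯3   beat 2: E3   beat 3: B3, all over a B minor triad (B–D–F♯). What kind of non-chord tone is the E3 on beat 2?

Escape tone.

The harmony at that moment is B minor triad (B, D, F♯); E3 is not a chord tone.
It is approached by step down from F♯3 and left by leap up to B3.
Step in, leap out, on a weak beat — an escape tone.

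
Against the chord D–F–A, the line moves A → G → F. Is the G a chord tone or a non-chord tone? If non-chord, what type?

The harmony at that moment is D minor triad (D, F, A); G is not a chord tone.
It is approached by step down from A and left by step down to F.
Step in, step out in the same direction — a passing tone.

Non-chord tone — a passing tone.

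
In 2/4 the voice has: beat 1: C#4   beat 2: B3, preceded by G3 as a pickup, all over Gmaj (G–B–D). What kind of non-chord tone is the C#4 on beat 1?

The harmony at that moment is G major triad (G, B, D); C#4 is not a chord tone.
It is approached by leap up from G3 and left by step down to B3.
Leap in, step out, metrically accented — an appoggiatura.

Appoggiatura.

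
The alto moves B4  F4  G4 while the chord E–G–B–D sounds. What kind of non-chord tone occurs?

F4 is an appoggiatura.

The harmony at that moment is E minor seventh chord (E, G, B, D); F4 is not a chord tone.
It is approached by leap down from B4 and left by step up to G4.
Leap in, step out — an appoggiatura.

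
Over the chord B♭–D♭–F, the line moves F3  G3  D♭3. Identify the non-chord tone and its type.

G3 is an escape tone.

The harmony at that moment is B♭ minor triad (B♭, D♭, F); G3 is not a chord tone.
It is approached by step up from F3 and left by leap down to D♭3.
Step in, leap out — an escape tone.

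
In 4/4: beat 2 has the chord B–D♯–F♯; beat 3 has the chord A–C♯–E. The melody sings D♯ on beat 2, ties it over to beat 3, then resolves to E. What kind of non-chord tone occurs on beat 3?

Retardation.

The harmony at that moment is A major triad (A, C♯, E); D♯ is not a chord tone.
It is held over (the same pitch as the preceding D♯) and left by step up to E.
Held over from the previous chord and resolving up by step — a retardation.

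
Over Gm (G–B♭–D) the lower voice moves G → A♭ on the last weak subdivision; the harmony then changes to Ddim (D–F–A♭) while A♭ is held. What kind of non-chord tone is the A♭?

A♭ is an anticipation.

The harmony at that moment is G minor triad (G, B♭, D); A♭ is not a chord tone.
It is approached by step up from G and then sustained as the same pitch into the next harmony.
Arriving early and becoming a chord tone when the harmony changes — an anticipation.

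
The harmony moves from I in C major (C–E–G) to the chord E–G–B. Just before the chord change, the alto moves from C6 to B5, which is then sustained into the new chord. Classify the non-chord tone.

The harmony at that moment is C major triad (C, E, G); B5 is not a chord tone.
It is approached by step down from C6 and then sustained as the same pitch into the next harmony.
Arriving early and becoming a chord tone when the harmony changes — an anticipation.

B5 is an anticipation.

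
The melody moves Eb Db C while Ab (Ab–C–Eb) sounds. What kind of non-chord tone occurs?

The harmony at that moment is Ab major triad (Ab, C, Eb); Db is not a chord tone.
It is approached by step down from Eb and left by step down to C.
Step in, step out in the same direction — a passing tone.

Db is a passing tone.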